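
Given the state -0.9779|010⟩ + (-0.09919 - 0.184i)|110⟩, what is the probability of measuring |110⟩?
0.04369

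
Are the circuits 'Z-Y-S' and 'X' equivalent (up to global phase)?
No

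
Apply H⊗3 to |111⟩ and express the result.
1/√8|000⟩ - 1/√8|001⟩ - 1/√8|010⟩ + 1/√8|011⟩ - 1/√8|100⟩ + 1/√8|101⟩ + 1/√8|110⟩ - 1/√8|111⟩

H⊗3 gives amp(|y⟩) = (1/2√2) Σ_x (−1)^(x·y) amp(|x⟩), where x·y is the number of positions in which both x and y have a 1.
|000⟩: (1)/(2√2) = 1/√8
|001⟩: (-1)/(2√2) = -1/√8
|010⟩: (-1)/(2√2) = -1/√8
|011⟩: (1)/(2√2) = 1/√8
|100⟩: (-1)/(2√2) = -1/√8
|101⟩: (1)/(2√2) = 1/√8
|110⟩: (1)/(2√2) = 1/√8
|111⟩: (-1)/(2√2) = -1/√8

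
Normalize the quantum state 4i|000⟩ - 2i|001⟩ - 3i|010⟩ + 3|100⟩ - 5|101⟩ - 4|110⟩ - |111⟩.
(1/√5)i|000⟩ - 0.2236i|001⟩ - 0.3354i|010⟩ + 0.3354|100⟩ - 0.559|101⟩ - 1/√5|110⟩ - 0.1118|111⟩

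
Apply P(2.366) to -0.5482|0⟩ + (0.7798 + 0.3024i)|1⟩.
-0.5482|0⟩ + (-0.7685 + 0.3301i)|1⟩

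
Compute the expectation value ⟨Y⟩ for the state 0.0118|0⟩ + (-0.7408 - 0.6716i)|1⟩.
-0.01585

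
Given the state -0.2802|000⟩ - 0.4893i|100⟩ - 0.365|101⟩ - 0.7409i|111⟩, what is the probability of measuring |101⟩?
0.1332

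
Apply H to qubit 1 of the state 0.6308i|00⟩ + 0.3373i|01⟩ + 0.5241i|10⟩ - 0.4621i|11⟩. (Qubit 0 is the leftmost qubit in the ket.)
0.6846i|00⟩ + 0.2075i|01⟩ + 0.04384i|10⟩ + 0.6973i|11⟩

H on qubit 1 mixes each pair of kets that differ only in qubit 1: amplitudes (a, b) of (|…0…⟩, |…1…⟩) become ((a + b)/√2, (a − b)/√2). Kets absent from the input have amplitude 0.
(|00⟩, |01⟩): (a, b) = (0.6308i, 0.3373i) → (0.6846i, 0.2075i)
(|10⟩, |11⟩): (a, b) = (0.5241i, -0.4621i) → (0.04384i, 0.6973i)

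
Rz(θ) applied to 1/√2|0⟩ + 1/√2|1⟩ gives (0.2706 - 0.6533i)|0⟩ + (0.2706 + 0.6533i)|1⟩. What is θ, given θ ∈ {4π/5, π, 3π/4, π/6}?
3π/4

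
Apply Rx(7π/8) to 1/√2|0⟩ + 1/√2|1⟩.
(0.1379 - 0.6935i)|0⟩ + (0.1379 - 0.6935i)|1⟩

Rx(7π/8) = [[cos(θ/2), −i·sin(θ/2)], [−i·sin(θ/2), cos(θ/2)]]; θ = 7π/8, cos(θ/2) ≈ 0.19509, sin(θ/2) ≈ 0.980785.
With a = amp(|0⟩) = 1/√2 and b = amp(|1⟩) = 1/√2:
new amp(|0⟩) = (0.19509)·a + (-0.980785i)·b = (0.1379 - 0.6935i)
new amp(|1⟩) = (-0.980785i)·a + (0.19509)·b = (0.1379 - 0.6935i)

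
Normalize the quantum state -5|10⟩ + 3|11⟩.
-0.8575|10⟩ + 0.5145|11⟩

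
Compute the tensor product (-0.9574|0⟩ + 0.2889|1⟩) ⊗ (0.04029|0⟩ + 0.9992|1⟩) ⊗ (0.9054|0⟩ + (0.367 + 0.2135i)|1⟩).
-0.03492|000⟩ + (-0.01416 - 0.008235i)|001⟩ - 0.8661|010⟩ + (-0.3511 - 0.2042i)|011⟩ + 0.01054|100⟩ + (0.004272 + 0.002485i)|101⟩ + 0.2614|110⟩ + (0.1059 + 0.06163i)|111⟩

amp(|b₁b₂…⟩) = product of the factor amplitudes for bits b₁, b₂, …; only kets whose every factor amplitude is nonzero survive.
|000⟩: (-0.9574)(0.04029)(0.9054) = -0.03492
|001⟩: (-0.9574)(0.04029)(0.367 + 0.2135i) = (-0.01416 - 0.008235i)
|010⟩: (-0.9574)(0.9992)(0.9054) = -0.8661
|011⟩: (-0.9574)(0.9992)(0.367 + 0.2135i) = (-0.3511 - 0.2042i)
|100⟩: (0.2889)(0.04029)(0.9054) = 0.01054
|101⟩: (0.2889)(0.04029)(0.367 + 0.2135i) = (0.004272 + 0.002485i)
|110⟩: (0.2889)(0.9992)(0.9054) = 0.2614
|111⟩: (0.2889)(0.9992)(0.367 + 0.2135i) = (0.1059 + 0.06163i)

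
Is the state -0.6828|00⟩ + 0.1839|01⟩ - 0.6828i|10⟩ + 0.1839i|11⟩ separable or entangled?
Separable

Writing the state as a|00⟩ + b|01⟩ + c|10⟩ + d|11⟩, it is a product state iff ad − bc = 0.
Here (a, b, c, d) = (-0.6828, 0.1839, -0.6828i, 0.1839i): ad − bc = (-0.6828)(0.1839i) − (0.1839)(-0.6828i) = 0, so the state is separable.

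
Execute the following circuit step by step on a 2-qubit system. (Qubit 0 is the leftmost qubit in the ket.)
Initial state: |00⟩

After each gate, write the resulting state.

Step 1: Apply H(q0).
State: 1/√2|00⟩ + 1/√2|10⟩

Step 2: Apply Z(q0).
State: 1/√2|00⟩ - 1/√2|10⟩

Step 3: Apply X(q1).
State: 1/√2|01⟩ - 1/√2|11⟩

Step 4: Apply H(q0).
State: |11⟩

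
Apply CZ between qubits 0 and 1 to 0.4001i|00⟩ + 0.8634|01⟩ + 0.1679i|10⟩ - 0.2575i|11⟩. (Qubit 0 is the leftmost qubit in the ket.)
0.4001i|00⟩ + 0.8634|01⟩ + 0.1679i|10⟩ + 0.2575i|11⟩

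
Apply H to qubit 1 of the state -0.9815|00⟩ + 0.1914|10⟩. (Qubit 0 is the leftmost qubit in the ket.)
-0.694|00⟩ - 0.694|01⟩ + 0.1353|10⟩ + 0.1353|11⟩

H on qubit 1 mixes each pair of kets that differ only in qubit 1: amplitudes (a, b) of (|…0…⟩, |…1…⟩) become ((a + b)/√2, (a − b)/√2). Kets absent from the input have amplitude 0.
(|00⟩, |01⟩): (a, b) = (-0.9815, 0) → (-0.694, -0.694)
(|10⟩, |11⟩): (a, b) = (0.1914, 0) → (0.1353, 0.1353)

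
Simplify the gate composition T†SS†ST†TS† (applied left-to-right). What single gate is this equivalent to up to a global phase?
T†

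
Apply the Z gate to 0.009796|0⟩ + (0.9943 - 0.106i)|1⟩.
0.009796|0⟩ + (-0.9943 + 0.106i)|1⟩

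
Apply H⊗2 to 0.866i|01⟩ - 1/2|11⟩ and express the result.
(-0.25 + 0.433i)|00⟩ + (0.25 - 0.433i)|01⟩ + (0.25 + 0.433i)|10⟩ + (-0.25 - 0.433i)|11⟩

H⊗2 gives amp(|y⟩) = (1/2) Σ_x (−1)^(x·y) amp(|x⟩), where x·y is the number of positions in which both x and y have a 1.
|00⟩: (0.866i - 1/2)/2 = (-0.25 + 0.433i)
|01⟩: (-0.866i + 1/2)/2 = (0.25 - 0.433i)
|10⟩: (0.866i + 1/2)/2 = (0.25 + 0.433i)
|11⟩: (-0.866i - 1/2)/2 = (-0.25 - 0.433i)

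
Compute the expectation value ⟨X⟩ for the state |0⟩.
0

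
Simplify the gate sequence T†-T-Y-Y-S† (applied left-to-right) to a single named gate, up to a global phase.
S†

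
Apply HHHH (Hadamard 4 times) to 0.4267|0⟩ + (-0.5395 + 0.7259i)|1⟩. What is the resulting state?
0.4267|0⟩ + (-0.5395 + 0.7259i)|1⟩

H² = I, so an even number of Hadamards cancels: H^4 = I and the state is unchanged.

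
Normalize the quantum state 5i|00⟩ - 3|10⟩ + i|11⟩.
0.8452i|00⟩ - 0.5071|10⟩ + 0.169i|11⟩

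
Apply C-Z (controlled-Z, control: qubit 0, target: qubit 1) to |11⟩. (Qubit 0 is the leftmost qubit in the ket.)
-|11⟩

C-Z leaves the control-|0⟩ kets |00⟩, |01⟩ unchanged and applies Z to qubit 1 on the control-|1⟩ pair (|10⟩, |11⟩).
Z = [[1, 0], [0, -1]].
With a = amp(|10⟩) = 0 and b = amp(|11⟩) = 1:
new amp(|10⟩) = (1)·a = 0
new amp(|11⟩) = (-1)·b = -1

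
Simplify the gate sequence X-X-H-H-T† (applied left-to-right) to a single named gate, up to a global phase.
T†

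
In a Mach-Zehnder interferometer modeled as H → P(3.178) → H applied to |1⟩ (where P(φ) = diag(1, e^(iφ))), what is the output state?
(0.9997 + 0.0182i)|0⟩ + (0.0003313 - 0.0182i)|1⟩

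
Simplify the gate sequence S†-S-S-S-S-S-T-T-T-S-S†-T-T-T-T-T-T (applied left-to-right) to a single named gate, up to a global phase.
T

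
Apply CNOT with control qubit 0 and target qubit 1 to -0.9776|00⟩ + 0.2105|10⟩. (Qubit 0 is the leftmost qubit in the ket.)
-0.9776|00⟩ + 0.2105|11⟩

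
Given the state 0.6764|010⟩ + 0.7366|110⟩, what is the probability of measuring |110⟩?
0.5426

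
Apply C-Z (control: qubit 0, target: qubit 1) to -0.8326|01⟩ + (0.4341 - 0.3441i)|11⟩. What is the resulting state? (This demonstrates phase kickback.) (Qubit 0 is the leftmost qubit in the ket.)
-0.8326|01⟩ + (-0.4341 + 0.3441i)|11⟩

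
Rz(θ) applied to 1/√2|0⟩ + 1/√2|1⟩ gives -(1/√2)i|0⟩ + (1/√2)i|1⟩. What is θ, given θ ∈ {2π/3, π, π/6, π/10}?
π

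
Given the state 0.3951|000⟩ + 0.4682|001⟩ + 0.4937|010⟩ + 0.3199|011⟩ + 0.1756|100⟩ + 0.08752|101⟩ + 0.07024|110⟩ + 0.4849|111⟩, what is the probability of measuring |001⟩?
0.2192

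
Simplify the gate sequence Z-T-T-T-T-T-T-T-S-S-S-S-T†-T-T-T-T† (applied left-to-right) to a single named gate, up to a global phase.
Z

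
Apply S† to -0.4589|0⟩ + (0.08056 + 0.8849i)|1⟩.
-0.4589|0⟩ + (0.8849 - 0.08056i)|1⟩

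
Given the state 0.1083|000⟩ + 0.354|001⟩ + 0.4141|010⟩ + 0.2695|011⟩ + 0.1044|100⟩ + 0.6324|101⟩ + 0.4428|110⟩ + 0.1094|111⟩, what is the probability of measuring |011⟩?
0.07263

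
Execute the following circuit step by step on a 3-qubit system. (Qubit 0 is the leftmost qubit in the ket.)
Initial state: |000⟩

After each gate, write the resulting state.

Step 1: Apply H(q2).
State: 1/√2|000⟩ + 1/√2|001⟩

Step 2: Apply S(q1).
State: 1/√2|000⟩ + 1/√2|001⟩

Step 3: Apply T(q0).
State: 1/√2|000⟩ + 1/√2|001⟩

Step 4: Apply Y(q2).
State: -(1/√2)i|000⟩ + (1/√2)i|001⟩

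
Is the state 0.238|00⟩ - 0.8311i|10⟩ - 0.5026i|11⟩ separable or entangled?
Entangled

Writing the state as a|00⟩ + b|01⟩ + c|10⟩ + d|11⟩, it is a product state iff ad − bc = 0.
Here (a, b, c, d) = (0.238, 0, -0.8311i, -0.5026i): ad − bc = (0.238)(-0.5026i) − (0)(-0.8311i) = -0.1196i ≠ 0, so the state is entangled.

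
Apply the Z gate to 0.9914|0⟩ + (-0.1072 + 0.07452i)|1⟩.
0.9914|0⟩ + (0.1072 - 0.07452i)|1⟩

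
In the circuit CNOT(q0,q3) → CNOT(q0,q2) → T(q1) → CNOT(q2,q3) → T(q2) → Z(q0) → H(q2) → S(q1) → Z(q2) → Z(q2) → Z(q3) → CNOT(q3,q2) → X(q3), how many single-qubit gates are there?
9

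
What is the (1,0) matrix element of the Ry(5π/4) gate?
0.9239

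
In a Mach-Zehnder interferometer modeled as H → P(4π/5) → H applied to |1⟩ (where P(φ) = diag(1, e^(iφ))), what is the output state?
(0.9045 - 0.2939i)|0⟩ + (0.09549 + 0.2939i)|1⟩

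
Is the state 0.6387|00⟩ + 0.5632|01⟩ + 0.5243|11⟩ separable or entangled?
Entangled

Writing the state as a|00⟩ + b|01⟩ + c|10⟩ + d|11⟩, it is a product state iff ad − bc = 0.
Here (a, b, c, d) = (0.6387, 0.5632, 0, 0.5243): ad − bc = (0.6387)(0.5243) − (0.5632)(0) = 0.3349 ≠ 0, so the state is entangled.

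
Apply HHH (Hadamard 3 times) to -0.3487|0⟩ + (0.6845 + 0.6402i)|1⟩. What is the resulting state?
(0.2374 + 0.4527i)|0⟩ + (-0.7306 - 0.4527i)|1⟩

H² = I, so H^3 = H: a single Hadamard. With (a, b) = (-0.3487, (0.6845 + 0.6402i)), H gives ((a + b)/√2, (a − b)/√2) = ((0.2374 + 0.4527i), (-0.7306 - 0.4527i)).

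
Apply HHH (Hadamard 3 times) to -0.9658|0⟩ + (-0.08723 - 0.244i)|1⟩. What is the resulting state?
(-0.7446 - 0.1725i)|0⟩ + (-0.6212 + 0.1725i)|1⟩

H² = I, so H^3 = H: a single Hadamard. With (a, b) = (-0.9658, (-0.08723 - 0.244i)), H gives ((a + b)/√2, (a − b)/√2) = ((-0.7446 - 0.1725i), (-0.6212 + 0.1725i)).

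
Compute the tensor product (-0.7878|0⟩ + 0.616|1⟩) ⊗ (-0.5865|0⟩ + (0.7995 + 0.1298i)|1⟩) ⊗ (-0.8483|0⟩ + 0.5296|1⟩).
-0.392|000⟩ + 0.2447|001⟩ + (0.5343 + 0.08674i)|010⟩ + (-0.3336 - 0.05416i)|011⟩ + 0.3065|100⟩ - 0.1913|101⟩ + (-0.4178 - 0.06783i)|110⟩ + (0.2608 + 0.04235i)|111⟩

amp(|b₁b₂…⟩) = product of the factor amplitudes for bits b₁, b₂, …; only kets whose every factor amplitude is nonzero survive.
|000⟩: (-0.7878)(-0.5865)(-0.8483) = -0.392
|001⟩: (-0.7878)(-0.5865)(0.5296) = 0.2447
|010⟩: (-0.7878)(0.7995 + 0.1298i)(-0.8483) = (0.5343 + 0.08674i)
|011⟩: (-0.7878)(0.7995 + 0.1298i)(0.5296) = (-0.3336 - 0.05416i)
|100⟩: (0.616)(-0.5865)(-0.8483) = 0.3065
|101⟩: (0.616)(-0.5865)(0.5296) = -0.1913
|110⟩: (0.616)(0.7995 + 0.1298i)(-0.8483) = (-0.4178 - 0.06783i)
|111⟩: (0.616)(0.7995 + 0.1298i)(0.5296) = (0.2608 + 0.04235i)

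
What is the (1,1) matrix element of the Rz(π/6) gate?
(0.9659 + 0.2588i)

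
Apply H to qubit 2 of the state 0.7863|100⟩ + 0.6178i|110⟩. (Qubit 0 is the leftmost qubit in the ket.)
0.556|100⟩ + 0.556|101⟩ + 0.4369i|110⟩ + 0.4369i|111⟩

H on qubit 2 mixes each pair of kets that differ only in qubit 2: amplitudes (a, b) of (|…0…⟩, |…1…⟩) become ((a + b)/√2, (a − b)/√2). Kets absent from the input have amplitude 0.
(|100⟩, |101⟩): (a, b) = (0.7863, 0) → (0.556, 0.556)
(|110⟩, |111⟩): (a, b) = (0.6178i, 0) → (0.4369i, 0.4369i)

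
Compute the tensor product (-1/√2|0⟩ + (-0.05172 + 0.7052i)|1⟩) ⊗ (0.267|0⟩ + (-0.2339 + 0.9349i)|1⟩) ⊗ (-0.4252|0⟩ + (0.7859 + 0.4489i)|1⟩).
0.08028|000⟩ + (-0.1484 - 0.08475i)|001⟩ + (-0.07032 + 0.2811i)|010⟩ + (0.4267 - 0.4453i)|011⟩ + (0.005872 - 0.08006i)|100⟩ + (-0.09538 + 0.1418i)|101⟩ + (0.2752 + 0.09069i)|110⟩ + (-0.4129 - 0.4582i)|111⟩

amp(|b₁b₂…⟩) = product of the factor amplitudes for bits b₁, b₂, …; only kets whose every factor amplitude is nonzero survive.
|000⟩: (-1/√2)(0.267)(-0.4252) = 0.08028
|001⟩: (-1/√2)(0.267)(0.7859 + 0.4489i) = (-0.1484 - 0.08475i)
|010⟩: (-1/√2)(-0.2339 + 0.9349i)(-0.4252) = (-0.07032 + 0.2811i)
|011⟩: (-1/√2)(-0.2339 + 0.9349i)(0.7859 + 0.4489i) = (0.4267 - 0.4453i)
|100⟩: (-0.05172 + 0.7052i)(0.267)(-0.4252) = (0.005872 - 0.08006i)
|101⟩: (-0.05172 + 0.7052i)(0.267)(0.7859 + 0.4489i) = (-0.09538 + 0.1418i)
|110⟩: (-0.05172 + 0.7052i)(-0.2339 + 0.9349i)(-0.4252) = (0.2752 + 0.09069i)
|111⟩: (-0.05172 + 0.7052i)(-0.2339 + 0.9349i)(0.7859 + 0.4489i) = (-0.4129 - 0.4582i)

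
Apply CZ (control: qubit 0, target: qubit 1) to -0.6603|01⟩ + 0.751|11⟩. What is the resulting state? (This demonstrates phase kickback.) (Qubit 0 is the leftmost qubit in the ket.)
-0.6603|01⟩ - 0.751|11⟩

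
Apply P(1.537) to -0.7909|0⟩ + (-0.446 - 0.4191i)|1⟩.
-0.7909|0⟩ + (0.4038 - 0.4599i)|1⟩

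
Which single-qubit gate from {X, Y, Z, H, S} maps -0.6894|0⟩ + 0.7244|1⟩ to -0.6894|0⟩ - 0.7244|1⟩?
Z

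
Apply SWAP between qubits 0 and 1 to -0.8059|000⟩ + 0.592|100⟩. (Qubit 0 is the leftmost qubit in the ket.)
-0.8059|000⟩ + 0.592|010⟩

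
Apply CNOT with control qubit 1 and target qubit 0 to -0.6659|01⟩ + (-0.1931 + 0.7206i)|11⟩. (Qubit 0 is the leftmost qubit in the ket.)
(-0.1931 + 0.7206i)|01⟩ - 0.6659|11⟩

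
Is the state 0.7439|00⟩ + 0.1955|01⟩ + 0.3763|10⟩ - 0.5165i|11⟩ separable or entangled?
Entangled

Writing the state as a|00⟩ + b|01⟩ + c|10⟩ + d|11⟩, it is a product state iff ad − bc = 0.
Here (a, b, c, d) = (0.7439, 0.1955, 0.3763, -0.5165i): ad − bc = (0.7439)(-0.5165i) − (0.1955)(0.3763) = (-0.07357 - 0.3842i) ≠ 0, so the state is entangled.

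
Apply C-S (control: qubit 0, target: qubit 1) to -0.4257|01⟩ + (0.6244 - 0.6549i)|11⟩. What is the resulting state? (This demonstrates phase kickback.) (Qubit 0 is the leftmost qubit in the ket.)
-0.4257|01⟩ + (0.6549 + 0.6244i)|11⟩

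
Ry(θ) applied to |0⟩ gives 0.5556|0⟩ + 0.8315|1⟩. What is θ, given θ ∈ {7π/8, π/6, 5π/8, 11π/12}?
5π/8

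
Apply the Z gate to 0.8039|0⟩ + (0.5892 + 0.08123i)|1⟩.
0.8039|0⟩ + (-0.5892 - 0.08123i)|1⟩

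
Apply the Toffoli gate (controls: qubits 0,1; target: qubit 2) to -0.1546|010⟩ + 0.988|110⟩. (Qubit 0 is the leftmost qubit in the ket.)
-0.1546|010⟩ + 0.988|111⟩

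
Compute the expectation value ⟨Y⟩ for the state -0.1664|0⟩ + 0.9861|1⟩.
0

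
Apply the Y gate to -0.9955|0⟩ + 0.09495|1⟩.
-0.09495i|0⟩ - 0.9955i|1⟩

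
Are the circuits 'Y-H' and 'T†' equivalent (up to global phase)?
No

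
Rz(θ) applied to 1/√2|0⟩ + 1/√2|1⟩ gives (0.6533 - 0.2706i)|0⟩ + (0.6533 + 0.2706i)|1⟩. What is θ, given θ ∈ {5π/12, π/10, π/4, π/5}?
π/4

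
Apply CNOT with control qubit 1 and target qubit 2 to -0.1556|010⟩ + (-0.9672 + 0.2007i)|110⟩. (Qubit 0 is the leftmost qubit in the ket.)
-0.1556|011⟩ + (-0.9672 + 0.2007i)|111⟩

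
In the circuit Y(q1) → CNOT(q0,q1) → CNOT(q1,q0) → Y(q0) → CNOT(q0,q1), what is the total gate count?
5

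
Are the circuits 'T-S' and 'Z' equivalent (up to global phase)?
No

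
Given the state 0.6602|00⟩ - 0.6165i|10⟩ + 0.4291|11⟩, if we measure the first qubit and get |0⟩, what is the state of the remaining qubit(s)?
|0⟩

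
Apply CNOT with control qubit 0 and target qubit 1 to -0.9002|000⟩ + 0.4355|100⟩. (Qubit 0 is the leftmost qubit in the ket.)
-0.9002|000⟩ + 0.4355|110⟩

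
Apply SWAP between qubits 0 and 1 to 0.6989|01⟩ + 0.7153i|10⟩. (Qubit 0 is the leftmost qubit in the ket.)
0.7153i|01⟩ + 0.6989|10⟩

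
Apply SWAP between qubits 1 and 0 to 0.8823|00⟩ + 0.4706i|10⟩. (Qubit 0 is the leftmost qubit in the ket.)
0.8823|00⟩ + 0.4706i|01⟩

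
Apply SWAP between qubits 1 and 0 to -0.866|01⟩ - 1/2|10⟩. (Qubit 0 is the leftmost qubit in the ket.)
-1/2|01⟩ - 0.866|10⟩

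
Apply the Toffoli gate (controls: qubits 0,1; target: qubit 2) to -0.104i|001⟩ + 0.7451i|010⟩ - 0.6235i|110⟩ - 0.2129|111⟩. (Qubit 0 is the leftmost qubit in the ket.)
-0.104i|001⟩ + 0.7451i|010⟩ - 0.2129|110⟩ - 0.6235i|111⟩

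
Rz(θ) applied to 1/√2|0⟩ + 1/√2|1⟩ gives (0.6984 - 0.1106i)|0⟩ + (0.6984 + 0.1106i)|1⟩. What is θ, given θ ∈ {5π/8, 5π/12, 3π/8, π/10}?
π/10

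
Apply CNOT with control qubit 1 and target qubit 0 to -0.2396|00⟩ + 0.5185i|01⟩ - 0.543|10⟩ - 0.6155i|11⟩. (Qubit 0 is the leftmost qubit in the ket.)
-0.2396|00⟩ - 0.6155i|01⟩ - 0.543|10⟩ + 0.5185i|11⟩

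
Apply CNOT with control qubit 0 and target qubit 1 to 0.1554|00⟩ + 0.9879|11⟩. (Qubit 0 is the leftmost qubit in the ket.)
0.1554|00⟩ + 0.9879|10⟩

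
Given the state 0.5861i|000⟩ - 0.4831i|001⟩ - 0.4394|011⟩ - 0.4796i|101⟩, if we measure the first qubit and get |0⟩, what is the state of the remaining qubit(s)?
0.6679i|00⟩ - 0.5506i|01⟩ - 0.5008|11⟩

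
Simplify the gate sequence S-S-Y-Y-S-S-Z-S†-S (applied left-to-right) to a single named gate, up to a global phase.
Z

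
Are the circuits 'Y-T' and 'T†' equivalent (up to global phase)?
No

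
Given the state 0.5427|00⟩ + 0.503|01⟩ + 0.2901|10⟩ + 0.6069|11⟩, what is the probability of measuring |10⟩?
0.08416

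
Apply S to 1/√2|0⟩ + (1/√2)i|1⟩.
1/√2|0⟩ - 1/√2|1⟩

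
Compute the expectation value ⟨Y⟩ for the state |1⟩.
0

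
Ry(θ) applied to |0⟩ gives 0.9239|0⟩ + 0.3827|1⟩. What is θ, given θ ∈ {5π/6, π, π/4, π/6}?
π/4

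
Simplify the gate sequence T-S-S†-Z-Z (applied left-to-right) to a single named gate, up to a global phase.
T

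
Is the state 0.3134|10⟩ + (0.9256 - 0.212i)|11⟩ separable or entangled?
Separable

Writing the state as a|00⟩ + b|01⟩ + c|10⟩ + d|11⟩, it is a product state iff ad − bc = 0.
Here (a, b, c, d) = (0, 0, 0.3134, (0.9256 - 0.212i)): ad − bc = (0)(0.9256 - 0.212i) − (0)(0.3134) = 0, so the state is separable.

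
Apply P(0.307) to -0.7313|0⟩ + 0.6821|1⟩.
-0.7313|0⟩ + (0.6502 + 0.2061i)|1⟩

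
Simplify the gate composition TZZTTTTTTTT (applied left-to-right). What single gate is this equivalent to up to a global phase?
T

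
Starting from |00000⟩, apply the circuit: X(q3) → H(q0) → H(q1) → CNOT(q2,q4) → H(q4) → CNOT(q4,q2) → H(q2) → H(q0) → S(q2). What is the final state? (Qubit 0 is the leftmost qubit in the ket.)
1/√8|00010⟩ + 1/√8|00011⟩ + (1/√8)i|00110⟩ - (1/√8)i|00111⟩ + 1/√8|01010⟩ + 1/√8|01011⟩ + (1/√8)i|01110⟩ - (1/√8)i|01111⟩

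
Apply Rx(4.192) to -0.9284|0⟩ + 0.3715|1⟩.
(0.4655 - 0.3214i)|0⟩ + (-0.1863 + 0.8033i)|1⟩

Rx(4.192) = [[cos(θ/2), −i·sin(θ/2)], [−i·sin(θ/2), cos(θ/2)]]; θ = 4.192, cos(θ/2) ≈ -0.501389, sin(θ/2) ≈ 0.865222.
With a = amp(|0⟩) = -0.9284 and b = amp(|1⟩) = 0.3715:
new amp(|0⟩) = (-0.501389)·a + (-0.865222i)·b = (0.4655 - 0.3214i)
new amp(|1⟩) = (-0.865222i)·a + (-0.501389)·b = (-0.1863 + 0.8033i)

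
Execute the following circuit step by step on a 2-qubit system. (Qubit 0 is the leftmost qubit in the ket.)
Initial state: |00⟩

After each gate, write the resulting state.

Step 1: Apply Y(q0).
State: i|10⟩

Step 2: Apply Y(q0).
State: |00⟩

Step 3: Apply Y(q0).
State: i|10⟩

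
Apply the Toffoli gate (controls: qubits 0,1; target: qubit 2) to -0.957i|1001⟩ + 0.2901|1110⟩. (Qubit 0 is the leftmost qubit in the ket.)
-0.957i|1001⟩ + 0.2901|1100⟩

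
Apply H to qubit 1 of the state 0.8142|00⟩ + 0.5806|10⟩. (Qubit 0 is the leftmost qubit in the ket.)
0.5757|00⟩ + 0.5757|01⟩ + 0.4105|10⟩ + 0.4105|11⟩

H on qubit 1 mixes each pair of kets that differ only in qubit 1: amplitudes (a, b) of (|…0…⟩, |…1…⟩) become ((a + b)/√2, (a − b)/√2). Kets absent from the input have amplitude 0.
(|00⟩, |01⟩): (a, b) = (0.8142, 0) → (0.5757, 0.5757)
(|10⟩, |11⟩): (a, b) = (0.5806, 0) → (0.4105, 0.4105)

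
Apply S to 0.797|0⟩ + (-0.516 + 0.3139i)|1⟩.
0.797|0⟩ + (-0.3139 - 0.516i)|1⟩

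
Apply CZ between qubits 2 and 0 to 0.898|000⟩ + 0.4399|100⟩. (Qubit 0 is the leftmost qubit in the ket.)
0.898|000⟩ + 0.4399|100⟩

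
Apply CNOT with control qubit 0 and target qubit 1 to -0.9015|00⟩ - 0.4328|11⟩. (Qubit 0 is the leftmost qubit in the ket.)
-0.9015|00⟩ - 0.4328|10⟩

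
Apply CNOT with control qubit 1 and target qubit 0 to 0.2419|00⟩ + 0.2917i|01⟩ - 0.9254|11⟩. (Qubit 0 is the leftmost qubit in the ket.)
0.2419|00⟩ - 0.9254|01⟩ + 0.2917i|11⟩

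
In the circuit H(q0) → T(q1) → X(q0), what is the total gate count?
3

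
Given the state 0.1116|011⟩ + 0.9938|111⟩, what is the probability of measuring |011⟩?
0.01245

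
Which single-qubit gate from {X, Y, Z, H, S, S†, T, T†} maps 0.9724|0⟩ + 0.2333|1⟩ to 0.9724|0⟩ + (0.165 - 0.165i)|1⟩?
T†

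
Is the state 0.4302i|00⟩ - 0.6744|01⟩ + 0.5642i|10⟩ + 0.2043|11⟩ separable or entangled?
Entangled

Writing the state as a|00⟩ + b|01⟩ + c|10⟩ + d|11⟩, it is a product state iff ad − bc = 0.
Here (a, b, c, d) = (0.4302i, -0.6744, 0.5642i, 0.2043): ad − bc = (0.4302i)(0.2043) − (-0.6744)(0.5642i) = 0.4684i ≠ 0, so the state is entangled.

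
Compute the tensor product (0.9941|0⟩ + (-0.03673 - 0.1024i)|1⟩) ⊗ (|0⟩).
0.9941|00⟩ + (-0.03673 - 0.1024i)|10⟩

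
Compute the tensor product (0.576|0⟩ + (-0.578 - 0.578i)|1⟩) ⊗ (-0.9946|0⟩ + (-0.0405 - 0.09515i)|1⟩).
-0.5729|00⟩ + (-0.02333 - 0.05481i)|01⟩ + (0.5749 + 0.5749i)|10⟩ + (-0.03159 + 0.07841i)|11⟩

amp(|b₁b₂…⟩) = product of the factor amplitudes for bits b₁, b₂, …; only kets whose every factor amplitude is nonzero survive.
|00⟩: (0.576)(-0.9946) = -0.5729
|01⟩: (0.576)(-0.0405 - 0.09515i) = (-0.02333 - 0.05481i)
|10⟩: (-0.578 - 0.578i)(-0.9946) = (0.5749 + 0.5749i)
|11⟩: (-0.578 - 0.578i)(-0.0405 - 0.09515i) = (-0.03159 + 0.07841i)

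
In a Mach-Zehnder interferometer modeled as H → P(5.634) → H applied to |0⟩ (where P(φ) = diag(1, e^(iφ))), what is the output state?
(0.8983 - 0.3023i)|0⟩ + (0.1017 + 0.3023i)|1⟩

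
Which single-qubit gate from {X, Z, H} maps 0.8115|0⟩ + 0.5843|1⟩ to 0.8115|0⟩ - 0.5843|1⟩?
Z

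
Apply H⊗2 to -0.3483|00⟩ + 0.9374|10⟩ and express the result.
0.2946|00⟩ + 0.2946|01⟩ - 0.6429|10⟩ - 0.6429|11⟩

H⊗2 gives amp(|y⟩) = (1/2) Σ_x (−1)^(x·y) amp(|x⟩), where x·y is the number of positions in which both x and y have a 1.
|00⟩: (-0.3483 + 0.9374)/2 = 0.2946
|01⟩: (-0.3483 + 0.9374)/2 = 0.2946
|10⟩: (-0.3483 - 0.9374)/2 = -0.6429
|11⟩: (-0.3483 - 0.9374)/2 = -0.6429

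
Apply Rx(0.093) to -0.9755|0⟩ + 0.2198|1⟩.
(-0.9744 - 0.01022i)|0⟩ + (0.2196 + 0.04534i)|1⟩

Rx(0.093) = [[cos(θ/2), −i·sin(θ/2)], [−i·sin(θ/2), cos(θ/2)]]; θ = 0.093, cos(θ/2) ≈ 0.998919, sin(θ/2) ≈ 0.0464832.
With a = amp(|0⟩) = -0.9755 and b = amp(|1⟩) = 0.2198:
new amp(|0⟩) = (0.998919)·a + (-0.0464832i)·b = (-0.9744 - 0.01022i)
new amp(|1⟩) = (-0.0464832i)·a + (0.998919)·b = (0.2196 + 0.04534i)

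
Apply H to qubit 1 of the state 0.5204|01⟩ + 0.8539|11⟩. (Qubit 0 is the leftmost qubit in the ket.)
0.368|00⟩ - 0.368|01⟩ + 0.6038|10⟩ - 0.6038|11⟩

H on qubit 1 mixes each pair of kets that differ only in qubit 1: amplitudes (a, b) of (|…0…⟩, |…1…⟩) become ((a + b)/√2, (a − b)/√2). Kets absent from the input have amplitude 0.
(|00⟩, |01⟩): (a, b) = (0, 0.5204) → (0.368, -0.368)
(|10⟩, |11⟩): (a, b) = (0, 0.8539) → (0.6038, -0.6038)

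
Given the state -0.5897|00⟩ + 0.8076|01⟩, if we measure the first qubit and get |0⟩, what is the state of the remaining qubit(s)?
-0.5897|0⟩ + 0.8076|1⟩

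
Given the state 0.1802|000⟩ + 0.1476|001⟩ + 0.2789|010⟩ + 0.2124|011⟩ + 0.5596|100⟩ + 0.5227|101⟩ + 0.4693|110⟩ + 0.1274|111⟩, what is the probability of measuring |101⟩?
0.2732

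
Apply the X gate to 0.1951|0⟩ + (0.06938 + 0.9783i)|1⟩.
(0.06938 + 0.9783i)|0⟩ + 0.1951|1⟩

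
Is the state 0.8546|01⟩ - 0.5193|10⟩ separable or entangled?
Entangled

Writing the state as a|00⟩ + b|01⟩ + c|10⟩ + d|11⟩, it is a product state iff ad − bc = 0.
Here (a, b, c, d) = (0, 0.8546, -0.5193, 0): ad − bc = (0)(0) − (0.8546)(-0.5193) = 0.4438 ≠ 0, so the state is entangled.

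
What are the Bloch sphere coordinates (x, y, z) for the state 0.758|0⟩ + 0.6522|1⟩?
(0.9887, 0, 0.1492)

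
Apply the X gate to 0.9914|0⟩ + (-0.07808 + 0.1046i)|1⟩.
(-0.07808 + 0.1046i)|0⟩ + 0.9914|1⟩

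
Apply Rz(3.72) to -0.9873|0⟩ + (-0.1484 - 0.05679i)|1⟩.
(0.2816 + 0.9463i)|0⟩ + (0.09675 - 0.126i)|1⟩

Rz(3.72) = [[e^(−iθ/2), 0], [0, e^(iθ/2)]] with e^(±iθ/2) = cos(θ/2) ± i·sin(θ/2); θ = 3.72, cos(θ/2) ≈ -0.285189, sin(θ/2) ≈ 0.958471.
With a = amp(|0⟩) = -0.9873 and b = amp(|1⟩) = (-0.1484 - 0.05679i):
new amp(|0⟩) = (-0.285189 - 0.958471i)·a = (0.2816 + 0.9463i)
new amp(|1⟩) = (-0.285189 + 0.958471i)·b = (0.09675 - 0.126i)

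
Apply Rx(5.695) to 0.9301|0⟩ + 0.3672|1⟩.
(-0.8902 - 0.1064i)|0⟩ + (-0.3514 - 0.2696i)|1⟩

Rx(5.695) = [[cos(θ/2), −i·sin(θ/2)], [−i·sin(θ/2), cos(θ/2)]]; θ = 5.695, cos(θ/2) ≈ -0.957066, sin(θ/2) ≈ 0.289872.
With a = amp(|0⟩) = 0.9301 and b = amp(|1⟩) = 0.3672:
new amp(|0⟩) = (-0.957066)·a + (-0.289872i)·b = (-0.8902 - 0.1064i)
new amp(|1⟩) = (-0.289872i)·a + (-0.957066)·b = (-0.3514 - 0.2696i)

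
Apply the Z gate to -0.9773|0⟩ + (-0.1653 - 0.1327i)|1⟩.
-0.9773|0⟩ + (0.1653 + 0.1327i)|1⟩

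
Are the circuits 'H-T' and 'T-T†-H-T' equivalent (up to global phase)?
Yes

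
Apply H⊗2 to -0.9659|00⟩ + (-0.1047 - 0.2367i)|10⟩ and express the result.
(-0.5353 - 0.1184i)|00⟩ + (-0.5353 - 0.1184i)|01⟩ + (-0.4306 + 0.1184i)|10⟩ + (-0.4306 + 0.1184i)|11⟩

H⊗2 gives amp(|y⟩) = (1/2) Σ_x (−1)^(x·y) amp(|x⟩), where x·y is the number of positions in which both x and y have a 1.
|00⟩: (-0.9659 + (-0.1047 - 0.2367i))/2 = (-0.5353 - 0.1184i)
|01⟩: (-0.9659 + (-0.1047 - 0.2367i))/2 = (-0.5353 - 0.1184i)
|10⟩: (-0.9659 - (-0.1047 - 0.2367i))/2 = (-0.4306 + 0.1184i)
|11⟩: (-0.9659 - (-0.1047 - 0.2367i))/2 = (-0.4306 + 0.1184i)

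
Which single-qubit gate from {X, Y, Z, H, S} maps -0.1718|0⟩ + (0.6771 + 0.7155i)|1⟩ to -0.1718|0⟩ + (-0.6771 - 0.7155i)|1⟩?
Z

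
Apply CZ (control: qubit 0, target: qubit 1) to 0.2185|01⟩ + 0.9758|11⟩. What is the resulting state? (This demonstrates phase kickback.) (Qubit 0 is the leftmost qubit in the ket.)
0.2185|01⟩ - 0.9758|11⟩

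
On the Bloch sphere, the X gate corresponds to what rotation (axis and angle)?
Rotation by π around the x-axis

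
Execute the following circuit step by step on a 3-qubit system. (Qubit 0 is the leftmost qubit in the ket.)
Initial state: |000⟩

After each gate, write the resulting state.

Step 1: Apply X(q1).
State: |010⟩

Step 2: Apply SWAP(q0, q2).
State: |010⟩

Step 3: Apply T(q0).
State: |010⟩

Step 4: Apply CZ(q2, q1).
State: |010⟩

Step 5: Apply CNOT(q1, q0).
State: |110⟩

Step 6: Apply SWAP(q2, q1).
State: |101⟩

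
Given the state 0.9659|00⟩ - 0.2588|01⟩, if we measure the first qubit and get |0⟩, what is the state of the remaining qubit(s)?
0.9659|0⟩ - 0.2588|1⟩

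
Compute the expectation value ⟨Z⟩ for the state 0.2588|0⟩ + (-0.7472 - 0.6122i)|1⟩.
-0.8661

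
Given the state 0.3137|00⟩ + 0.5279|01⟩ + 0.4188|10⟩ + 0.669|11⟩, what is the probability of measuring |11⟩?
0.4476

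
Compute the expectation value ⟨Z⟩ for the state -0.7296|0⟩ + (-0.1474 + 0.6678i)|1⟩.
0.06463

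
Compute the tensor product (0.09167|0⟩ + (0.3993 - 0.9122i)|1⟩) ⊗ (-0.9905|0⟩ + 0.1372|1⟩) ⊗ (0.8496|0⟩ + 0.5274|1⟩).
-0.07714|000⟩ - 0.04789|001⟩ + 0.01069|010⟩ + 0.006633|011⟩ + (-0.336 + 0.7676i)|100⟩ + (-0.2086 + 0.4765i)|101⟩ + (0.04654 - 0.1063i)|110⟩ + (0.02889 - 0.06601i)|111⟩

amp(|b₁b₂…⟩) = product of the factor amplitudes for bits b₁, b₂, …; only kets whose every factor amplitude is nonzero survive.
|000⟩: (0.09167)(-0.9905)(0.8496) = -0.07714
|001⟩: (0.09167)(-0.9905)(0.5274) = -0.04789
|010⟩: (0.09167)(0.1372)(0.8496) = 0.01069
|011⟩: (0.09167)(0.1372)(0.5274) = 0.006633
|100⟩: (0.3993 - 0.9122i)(-0.9905)(0.8496) = (-0.336 + 0.7676i)
|101⟩: (0.3993 - 0.9122i)(-0.9905)(0.5274) = (-0.2086 + 0.4765i)
|110⟩: (0.3993 - 0.9122i)(0.1372)(0.8496) = (0.04654 - 0.1063i)
|111⟩: (0.3993 - 0.9122i)(0.1372)(0.5274) = (0.02889 - 0.06601i)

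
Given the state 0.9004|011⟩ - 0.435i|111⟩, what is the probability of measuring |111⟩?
0.1892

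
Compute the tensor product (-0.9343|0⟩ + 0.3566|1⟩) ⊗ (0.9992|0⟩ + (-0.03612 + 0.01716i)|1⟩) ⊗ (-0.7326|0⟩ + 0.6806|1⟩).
0.6839|000⟩ - 0.6354|001⟩ + (-0.02472 + 0.01175i)|010⟩ + (0.02297 - 0.01091i)|011⟩ - 0.261|100⟩ + 0.2425|101⟩ + (0.009436 - 0.004483i)|110⟩ + (-0.008766 + 0.004165i)|111⟩

amp(|b₁b₂…⟩) = product of the factor amplitudes for bits b₁, b₂, …; only kets whose every factor amplitude is nonzero survive.
|000⟩: (-0.9343)(0.9992)(-0.7326) = 0.6839
|001⟩: (-0.9343)(0.9992)(0.6806) = -0.6354
|010⟩: (-0.9343)(-0.03612 + 0.01716i)(-0.7326) = (-0.02472 + 0.01175i)
|011⟩: (-0.9343)(-0.03612 + 0.01716i)(0.6806) = (0.02297 - 0.01091i)
|100⟩: (0.3566)(0.9992)(-0.7326) = -0.261
|101⟩: (0.3566)(0.9992)(0.6806) = 0.2425
|110⟩: (0.3566)(-0.03612 + 0.01716i)(-0.7326) = (0.009436 - 0.004483i)
|111⟩: (0.3566)(-0.03612 + 0.01716i)(0.6806) = (-0.008766 + 0.004165i)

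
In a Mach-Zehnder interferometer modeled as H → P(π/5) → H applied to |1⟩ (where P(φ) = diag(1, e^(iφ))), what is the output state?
(0.09549 - 0.2939i)|0⟩ + (0.9045 + 0.2939i)|1⟩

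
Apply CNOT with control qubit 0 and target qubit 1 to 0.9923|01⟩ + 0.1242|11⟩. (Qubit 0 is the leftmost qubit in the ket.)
0.9923|01⟩ + 0.1242|10⟩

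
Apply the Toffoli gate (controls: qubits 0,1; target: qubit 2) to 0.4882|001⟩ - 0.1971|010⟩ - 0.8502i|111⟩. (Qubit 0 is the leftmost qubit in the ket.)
0.4882|001⟩ - 0.1971|010⟩ - 0.8502i|110⟩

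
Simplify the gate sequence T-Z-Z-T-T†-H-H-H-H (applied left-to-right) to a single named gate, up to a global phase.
T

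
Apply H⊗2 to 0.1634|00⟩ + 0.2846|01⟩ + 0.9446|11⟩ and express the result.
0.6963|00⟩ - 0.5329|01⟩ - 0.2483|10⟩ + 0.4117|11⟩

H⊗2 gives amp(|y⟩) = (1/2) Σ_x (−1)^(x·y) amp(|x⟩), where x·y is the number of positions in which both x and y have a 1.
|00⟩: (0.1634 + 0.2846 + 0.9446)/2 = 0.6963
|01⟩: (0.1634 - 0.2846 - 0.9446)/2 = -0.5329
|10⟩: (0.1634 + 0.2846 - 0.9446)/2 = -0.2483
|11⟩: (0.1634 - 0.2846 + 0.9446)/2 = 0.4117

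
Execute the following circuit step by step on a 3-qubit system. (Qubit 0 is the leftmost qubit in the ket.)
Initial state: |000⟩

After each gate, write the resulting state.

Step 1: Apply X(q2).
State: |001⟩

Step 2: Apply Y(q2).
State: -i|000⟩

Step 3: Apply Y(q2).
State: |001⟩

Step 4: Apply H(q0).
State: 1/√2|001⟩ + 1/√2|101⟩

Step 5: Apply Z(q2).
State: -1/√2|001⟩ - 1/√2|101⟩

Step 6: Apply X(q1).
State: -1/√2|011⟩ - 1/√2|111⟩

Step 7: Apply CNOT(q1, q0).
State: -1/√2|011⟩ - 1/√2|111⟩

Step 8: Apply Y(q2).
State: (1/√2)i|010⟩ + (1/√2)i|110⟩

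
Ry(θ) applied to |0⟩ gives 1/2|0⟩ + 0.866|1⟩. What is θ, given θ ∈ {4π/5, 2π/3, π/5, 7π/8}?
2π/3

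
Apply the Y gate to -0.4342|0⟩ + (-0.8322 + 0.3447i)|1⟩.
(0.3447 + 0.8322i)|0⟩ - 0.4342i|1⟩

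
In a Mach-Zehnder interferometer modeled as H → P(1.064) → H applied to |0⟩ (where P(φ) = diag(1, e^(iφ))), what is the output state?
(0.7427 + 0.4372i)|0⟩ + (0.2573 - 0.4372i)|1⟩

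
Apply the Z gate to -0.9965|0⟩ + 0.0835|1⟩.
-0.9965|0⟩ - 0.0835|1⟩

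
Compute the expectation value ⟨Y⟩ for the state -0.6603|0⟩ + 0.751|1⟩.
0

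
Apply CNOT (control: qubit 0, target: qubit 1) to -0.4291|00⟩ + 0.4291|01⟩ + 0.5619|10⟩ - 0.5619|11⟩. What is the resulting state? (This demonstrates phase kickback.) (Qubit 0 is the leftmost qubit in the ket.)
-0.4291|00⟩ + 0.4291|01⟩ - 0.5619|10⟩ + 0.5619|11⟩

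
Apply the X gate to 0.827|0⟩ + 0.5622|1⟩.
0.5622|0⟩ + 0.827|1⟩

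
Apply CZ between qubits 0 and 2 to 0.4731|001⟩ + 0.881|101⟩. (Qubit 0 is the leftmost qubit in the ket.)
0.4731|001⟩ - 0.881|101⟩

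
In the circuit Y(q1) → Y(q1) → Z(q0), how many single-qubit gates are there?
3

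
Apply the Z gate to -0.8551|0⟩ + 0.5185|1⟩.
-0.8551|0⟩ - 0.5185|1⟩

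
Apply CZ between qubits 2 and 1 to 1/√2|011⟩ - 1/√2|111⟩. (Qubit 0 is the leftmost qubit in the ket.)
-1/√2|011⟩ + 1/√2|111⟩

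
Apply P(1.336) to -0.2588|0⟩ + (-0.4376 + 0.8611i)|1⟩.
-0.2588|0⟩ + (-0.9393 - 0.2253i)|1⟩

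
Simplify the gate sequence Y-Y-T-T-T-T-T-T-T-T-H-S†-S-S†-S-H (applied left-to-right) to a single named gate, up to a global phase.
I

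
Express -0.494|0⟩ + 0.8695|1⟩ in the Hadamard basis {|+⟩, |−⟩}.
0.2655|+⟩ - 0.9641|−⟩

With |ψ⟩ = α|0⟩ + β|1⟩, the Hadamard-basis coefficients are ⟨+|ψ⟩ = (α + β)/√2 and ⟨−|ψ⟩ = (α − β)/√2.
Here α = -0.494, β = 0.8695: (α + β)/√2 = 0.2655, (α − β)/√2 = -0.9641.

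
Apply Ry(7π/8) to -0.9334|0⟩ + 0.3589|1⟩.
-0.5341|0⟩ - 0.8454|1⟩

Ry(7π/8) = [[cos(θ/2), −sin(θ/2)], [sin(θ/2), cos(θ/2)]]; θ = 7π/8, cos(θ/2) ≈ 0.19509, sin(θ/2) ≈ 0.980785.
With a = amp(|0⟩) = -0.9334 and b = amp(|1⟩) = 0.3589:
new amp(|0⟩) = (0.19509)·a + (-0.980785)·b = -0.5341
new amp(|1⟩) = (0.980785)·a + (0.19509)·b = -0.8454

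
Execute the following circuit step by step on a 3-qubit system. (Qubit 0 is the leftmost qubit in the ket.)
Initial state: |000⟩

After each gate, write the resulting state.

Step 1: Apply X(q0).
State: |100⟩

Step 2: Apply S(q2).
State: |100⟩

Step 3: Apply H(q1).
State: 1/√2|100⟩ + 1/√2|110⟩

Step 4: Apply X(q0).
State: 1/√2|000⟩ + 1/√2|010⟩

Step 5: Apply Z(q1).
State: 1/√2|000⟩ - 1/√2|010⟩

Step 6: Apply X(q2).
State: 1/√2|001⟩ - 1/√2|011⟩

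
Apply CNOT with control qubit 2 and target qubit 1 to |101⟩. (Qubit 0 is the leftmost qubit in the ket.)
|111⟩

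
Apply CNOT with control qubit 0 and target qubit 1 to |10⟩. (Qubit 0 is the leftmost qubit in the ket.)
|11⟩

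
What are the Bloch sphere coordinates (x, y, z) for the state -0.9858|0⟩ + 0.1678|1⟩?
(-0.3308, 0, 0.9436)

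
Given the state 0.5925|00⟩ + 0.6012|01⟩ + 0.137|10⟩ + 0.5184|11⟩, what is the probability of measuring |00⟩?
0.3511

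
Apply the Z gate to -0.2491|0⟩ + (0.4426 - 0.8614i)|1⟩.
-0.2491|0⟩ + (-0.4426 + 0.8614i)|1⟩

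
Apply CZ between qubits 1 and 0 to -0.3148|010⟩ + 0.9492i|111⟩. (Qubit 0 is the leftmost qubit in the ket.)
-0.3148|010⟩ - 0.9492i|111⟩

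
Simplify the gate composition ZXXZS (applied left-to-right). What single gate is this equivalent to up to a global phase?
S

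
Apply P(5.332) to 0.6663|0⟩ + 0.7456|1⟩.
0.6663|0⟩ + (0.433 - 0.607i)|1⟩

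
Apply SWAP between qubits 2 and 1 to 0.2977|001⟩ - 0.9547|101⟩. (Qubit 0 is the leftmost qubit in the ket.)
0.2977|010⟩ - 0.9547|110⟩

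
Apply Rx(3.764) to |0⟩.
-0.3062|0⟩ - 0.952i|1⟩

Rx(3.764) = [[cos(θ/2), −i·sin(θ/2)], [−i·sin(θ/2), cos(θ/2)]]; θ = 3.764, cos(θ/2) ≈ -0.306205, sin(θ/2) ≈ 0.951966.
With a = amp(|0⟩) = 1 and b = amp(|1⟩) = 0:
new amp(|0⟩) = (-0.306205)·a + (-0.951966i)·b = -0.3062
new amp(|1⟩) = (-0.951966i)·a + (-0.306205)·b = -0.952i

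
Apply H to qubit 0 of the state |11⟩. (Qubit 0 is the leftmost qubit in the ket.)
1/√2|01⟩ - 1/√2|11⟩

H on qubit 0 mixes each pair of kets that differ only in qubit 0: amplitudes (a, b) of (|…0…⟩, |…1…⟩) become ((a + b)/√2, (a − b)/√2). Kets absent from the input have amplitude 0.
(|01⟩, |11⟩): (a, b) = (0, 1) → (1/√2, -1/√2)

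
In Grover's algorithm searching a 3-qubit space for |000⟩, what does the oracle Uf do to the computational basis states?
Uf|x⟩ = -|x⟩ if x = 000, else |x⟩ (phase flip on target)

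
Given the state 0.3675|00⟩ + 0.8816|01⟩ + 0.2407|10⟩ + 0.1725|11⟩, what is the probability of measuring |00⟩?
0.1351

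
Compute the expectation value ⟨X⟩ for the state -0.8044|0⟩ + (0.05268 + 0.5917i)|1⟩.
-0.08475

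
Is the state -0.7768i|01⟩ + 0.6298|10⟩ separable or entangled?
Entangled

Writing the state as a|00⟩ + b|01⟩ + c|10⟩ + d|11⟩, it is a product state iff ad − bc = 0.
Here (a, b, c, d) = (0, -0.7768i, 0.6298, 0): ad − bc = (0)(0) − (-0.7768i)(0.6298) = 0.4892i ≠ 0, so the state is entangled.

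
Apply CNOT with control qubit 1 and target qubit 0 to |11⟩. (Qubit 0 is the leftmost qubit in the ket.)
|01⟩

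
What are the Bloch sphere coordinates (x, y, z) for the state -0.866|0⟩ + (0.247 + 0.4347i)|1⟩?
(-0.4278, -0.7529, 0.5)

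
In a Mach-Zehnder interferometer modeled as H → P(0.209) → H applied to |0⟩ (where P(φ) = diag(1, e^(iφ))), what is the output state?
(0.9891 + 0.1037i)|0⟩ + (0.01088 - 0.1037i)|1⟩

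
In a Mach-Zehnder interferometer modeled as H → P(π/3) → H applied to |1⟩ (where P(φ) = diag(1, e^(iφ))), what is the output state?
(0.25 - 0.433i)|0⟩ + (0.75 + 0.433i)|1⟩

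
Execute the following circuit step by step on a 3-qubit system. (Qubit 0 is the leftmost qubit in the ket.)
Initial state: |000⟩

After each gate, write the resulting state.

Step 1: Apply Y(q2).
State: i|001⟩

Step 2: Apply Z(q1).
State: i|001⟩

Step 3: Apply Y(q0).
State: -|101⟩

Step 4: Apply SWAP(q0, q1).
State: -|011⟩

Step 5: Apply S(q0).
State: -|011⟩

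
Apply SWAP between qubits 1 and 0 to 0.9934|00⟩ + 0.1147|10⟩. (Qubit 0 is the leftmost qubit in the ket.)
0.9934|00⟩ + 0.1147|01⟩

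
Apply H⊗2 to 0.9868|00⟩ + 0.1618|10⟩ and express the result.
0.5743|00⟩ + 0.5743|01⟩ + 0.4125|10⟩ + 0.4125|11⟩

H⊗2 gives amp(|y⟩) = (1/2) Σ_x (−1)^(x·y) amp(|x⟩), where x·y is the number of positions in which both x and y have a 1.
|00⟩: (0.9868 + 0.1618)/2 = 0.5743
|01⟩: (0.9868 + 0.1618)/2 = 0.5743
|10⟩: (0.9868 - 0.1618)/2 = 0.4125
|11⟩: (0.9868 - 0.1618)/2 = 0.4125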